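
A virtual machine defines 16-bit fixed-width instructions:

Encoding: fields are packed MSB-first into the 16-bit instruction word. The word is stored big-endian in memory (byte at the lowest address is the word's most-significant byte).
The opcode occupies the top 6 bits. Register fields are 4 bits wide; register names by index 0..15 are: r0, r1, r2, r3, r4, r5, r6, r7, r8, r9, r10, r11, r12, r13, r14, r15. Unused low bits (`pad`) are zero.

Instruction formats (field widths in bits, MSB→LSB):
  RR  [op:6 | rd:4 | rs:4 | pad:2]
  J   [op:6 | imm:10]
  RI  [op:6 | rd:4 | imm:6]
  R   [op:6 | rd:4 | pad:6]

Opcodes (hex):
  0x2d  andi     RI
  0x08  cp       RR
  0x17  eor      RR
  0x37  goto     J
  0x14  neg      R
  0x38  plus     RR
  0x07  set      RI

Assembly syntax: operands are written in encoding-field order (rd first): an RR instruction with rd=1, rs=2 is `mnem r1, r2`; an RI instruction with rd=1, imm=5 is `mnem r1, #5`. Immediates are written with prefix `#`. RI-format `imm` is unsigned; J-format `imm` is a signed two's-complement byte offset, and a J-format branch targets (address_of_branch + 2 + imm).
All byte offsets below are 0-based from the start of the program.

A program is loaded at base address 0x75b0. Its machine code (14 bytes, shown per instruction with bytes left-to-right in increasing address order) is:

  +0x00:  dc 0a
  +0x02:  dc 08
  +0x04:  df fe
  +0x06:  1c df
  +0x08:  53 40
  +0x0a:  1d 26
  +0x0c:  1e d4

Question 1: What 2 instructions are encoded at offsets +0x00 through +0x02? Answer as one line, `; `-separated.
off 0x00: read dc 0a as big → 0xdc0a
  op=0xdc0a>>10=0x37 ⇒ goto (J)
  [9:0] imm=10 = #10
off 0x02: read dc 08 as big → 0xdc08
  op=0xdc08>>10=0x37 ⇒ goto (J)
  [9:0] imm=8 = #8

goto #10; goto #8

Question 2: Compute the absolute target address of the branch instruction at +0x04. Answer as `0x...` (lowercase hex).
@+04  big-endian(df fe) = 0xdffe
  top 6b → 0x37 → goto [J]
  imm@[9:0]=0x3fe (s10→-2) ⇒ #-2
  target = base 0x75b0 + off 0x04 + 2 + imm -2 = 0x75b4

0x75b4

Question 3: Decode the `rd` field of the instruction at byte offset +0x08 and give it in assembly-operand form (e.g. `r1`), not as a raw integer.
off 0x08: read 53 40 as big → 0x5340
  opcode bits[15:10]=0x14: neg/R
  [9:6] rd=13 = r13

r13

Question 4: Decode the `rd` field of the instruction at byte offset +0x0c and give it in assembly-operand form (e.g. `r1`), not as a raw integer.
@+0c  big-endian(1e d4) = 0x1ed4
  op=0x1ed4>>10=0x7 ⇒ set (RI)
  rd@[9:6]=0xb ⇒ r11
  imm@[5:0]=0x14 ⇒ #20

r11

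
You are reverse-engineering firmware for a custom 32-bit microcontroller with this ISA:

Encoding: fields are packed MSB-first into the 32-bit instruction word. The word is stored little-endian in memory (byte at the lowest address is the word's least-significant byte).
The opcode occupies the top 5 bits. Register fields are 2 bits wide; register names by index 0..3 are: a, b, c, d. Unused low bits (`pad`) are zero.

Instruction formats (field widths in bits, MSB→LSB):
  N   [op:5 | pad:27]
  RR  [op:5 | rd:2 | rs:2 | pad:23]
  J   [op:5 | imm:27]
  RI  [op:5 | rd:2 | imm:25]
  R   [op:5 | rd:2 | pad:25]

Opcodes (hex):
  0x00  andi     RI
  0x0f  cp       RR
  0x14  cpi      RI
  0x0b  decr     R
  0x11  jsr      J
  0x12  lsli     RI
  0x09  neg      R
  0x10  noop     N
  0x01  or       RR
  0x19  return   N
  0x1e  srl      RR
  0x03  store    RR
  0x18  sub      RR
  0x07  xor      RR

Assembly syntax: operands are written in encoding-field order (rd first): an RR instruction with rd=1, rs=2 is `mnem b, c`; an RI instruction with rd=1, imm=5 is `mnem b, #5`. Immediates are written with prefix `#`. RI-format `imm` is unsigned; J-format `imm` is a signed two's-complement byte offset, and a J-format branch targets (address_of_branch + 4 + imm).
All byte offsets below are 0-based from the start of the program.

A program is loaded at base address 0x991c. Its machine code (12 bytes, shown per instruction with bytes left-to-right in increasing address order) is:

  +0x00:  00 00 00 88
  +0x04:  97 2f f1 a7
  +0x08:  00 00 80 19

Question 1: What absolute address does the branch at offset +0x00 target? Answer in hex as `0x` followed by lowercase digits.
0x9920

off 0x00: read 00 00 00 88 as little → 0x88000000
  top 5b → 0x11 → jsr [J]
  imm@[26:0]=0x0 ⇒ #0
  target = base 0x991c + off 0x00 + 4 + imm 0 = 0x9920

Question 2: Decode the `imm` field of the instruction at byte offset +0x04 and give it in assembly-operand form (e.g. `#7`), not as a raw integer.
#32583575

[04] 97 2f f1 a7 → 0xa7f12f97
  opcode bits[31:27]=0x14: cpi/RI
  rd@[26:25]=0x3 ⇒ d
  imm@[24:0]=0x1f12f97 ⇒ #32583575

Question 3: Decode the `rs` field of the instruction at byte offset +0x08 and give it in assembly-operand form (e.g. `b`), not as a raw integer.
@+08  little-endian(00 00 80 19) = 0x19800000
  opcode bits[31:27]=0x3: store/RR
  rd@[26:25]=0x0 ⇒ a
  rs@[24:23]=0x3 ⇒ d

d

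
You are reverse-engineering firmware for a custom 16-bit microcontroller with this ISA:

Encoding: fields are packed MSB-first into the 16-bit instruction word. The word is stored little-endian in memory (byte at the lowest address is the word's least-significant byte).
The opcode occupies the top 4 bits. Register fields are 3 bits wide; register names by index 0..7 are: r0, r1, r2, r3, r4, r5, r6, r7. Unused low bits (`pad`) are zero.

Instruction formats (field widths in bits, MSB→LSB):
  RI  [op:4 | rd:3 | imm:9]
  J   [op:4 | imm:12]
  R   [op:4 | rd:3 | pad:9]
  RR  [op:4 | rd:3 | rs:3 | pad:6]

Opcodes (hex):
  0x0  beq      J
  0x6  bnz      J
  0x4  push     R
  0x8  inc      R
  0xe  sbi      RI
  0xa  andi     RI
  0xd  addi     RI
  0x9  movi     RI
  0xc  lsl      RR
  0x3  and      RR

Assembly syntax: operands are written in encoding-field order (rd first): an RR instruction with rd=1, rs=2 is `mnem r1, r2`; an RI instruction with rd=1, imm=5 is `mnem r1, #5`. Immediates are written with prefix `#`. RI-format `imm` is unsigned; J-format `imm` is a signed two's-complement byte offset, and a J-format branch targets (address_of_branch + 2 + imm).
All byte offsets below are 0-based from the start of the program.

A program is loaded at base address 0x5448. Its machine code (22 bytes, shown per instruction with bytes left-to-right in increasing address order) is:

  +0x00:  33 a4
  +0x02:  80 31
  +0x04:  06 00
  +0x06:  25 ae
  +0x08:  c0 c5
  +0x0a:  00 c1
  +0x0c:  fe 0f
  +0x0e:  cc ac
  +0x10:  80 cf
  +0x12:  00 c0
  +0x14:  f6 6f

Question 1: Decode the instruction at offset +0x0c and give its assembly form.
beq #-2

off 0x0c: read fe 0f as little → 0x0ffe
  top 4b → 0x0 → beq [J]
  [11:0] imm=4094 (s12→-2) = #-2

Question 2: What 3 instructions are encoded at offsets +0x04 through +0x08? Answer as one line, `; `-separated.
beq #6; andi r7, #37; lsl r2, r7

[04] 06 00 → 0x0006
  opcode bits[15:12]=0x0: beq/J
  imm@[11:0]=0x6 ⇒ #6
[06] 25 ae → 0xae25
  opcode bits[15:12]=0xa: andi/RI
  rd@[11:9]=0x7 ⇒ r7
  imm@[8:0]=0x25 ⇒ #37
[08] c0 c5 → 0xc5c0
  opcode bits[15:12]=0xc: lsl/RR
  rd@[11:9]=0x2 ⇒ r2
  rs@[8:6]=0x7 ⇒ r7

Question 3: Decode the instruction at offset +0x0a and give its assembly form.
lsl r0, r4

+0x0a: 00 c1 ⇒ word 0xc100 (little)
  opcode bits[15:12]=0xc: lsl/RR
  rd@[11:9]=0x0 ⇒ r0
  rs@[8:6]=0x4 ⇒ r4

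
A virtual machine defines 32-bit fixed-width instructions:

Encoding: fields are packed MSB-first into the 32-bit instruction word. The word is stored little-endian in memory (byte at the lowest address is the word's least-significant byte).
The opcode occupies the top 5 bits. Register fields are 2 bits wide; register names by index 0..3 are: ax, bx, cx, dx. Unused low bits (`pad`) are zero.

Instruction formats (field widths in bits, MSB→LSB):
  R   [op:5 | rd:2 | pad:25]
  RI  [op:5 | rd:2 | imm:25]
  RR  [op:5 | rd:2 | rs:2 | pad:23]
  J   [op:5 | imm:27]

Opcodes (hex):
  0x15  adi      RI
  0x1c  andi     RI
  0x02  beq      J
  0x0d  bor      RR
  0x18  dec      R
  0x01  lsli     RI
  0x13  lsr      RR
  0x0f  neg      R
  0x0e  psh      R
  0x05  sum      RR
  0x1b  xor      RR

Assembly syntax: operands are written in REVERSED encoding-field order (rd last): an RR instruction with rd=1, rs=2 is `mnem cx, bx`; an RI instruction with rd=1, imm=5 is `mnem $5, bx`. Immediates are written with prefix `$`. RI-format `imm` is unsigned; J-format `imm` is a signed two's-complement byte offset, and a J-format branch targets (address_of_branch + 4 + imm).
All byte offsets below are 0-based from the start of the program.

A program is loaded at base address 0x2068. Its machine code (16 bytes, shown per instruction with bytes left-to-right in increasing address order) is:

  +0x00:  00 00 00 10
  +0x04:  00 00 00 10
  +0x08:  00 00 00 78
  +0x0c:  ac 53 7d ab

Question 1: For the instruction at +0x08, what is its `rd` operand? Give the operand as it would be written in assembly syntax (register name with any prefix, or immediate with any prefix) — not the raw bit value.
+0x08: 00 00 00 78 ⇒ word 0x78000000 (little)
  opcode bits[31:27]=0xf: neg/R
  rd@[26:25]=0x0 ⇒ ax

ax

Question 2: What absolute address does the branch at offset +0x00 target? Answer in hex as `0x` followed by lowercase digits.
[00] 00 00 00 10 → 0x10000000
  top 5b → 0x2 → beq [J]
  imm@[26:0]=0x0 ⇒ $0
  target = base 0x2068 + off 0x00 + 4 + imm 0 = 0x206c

0x206c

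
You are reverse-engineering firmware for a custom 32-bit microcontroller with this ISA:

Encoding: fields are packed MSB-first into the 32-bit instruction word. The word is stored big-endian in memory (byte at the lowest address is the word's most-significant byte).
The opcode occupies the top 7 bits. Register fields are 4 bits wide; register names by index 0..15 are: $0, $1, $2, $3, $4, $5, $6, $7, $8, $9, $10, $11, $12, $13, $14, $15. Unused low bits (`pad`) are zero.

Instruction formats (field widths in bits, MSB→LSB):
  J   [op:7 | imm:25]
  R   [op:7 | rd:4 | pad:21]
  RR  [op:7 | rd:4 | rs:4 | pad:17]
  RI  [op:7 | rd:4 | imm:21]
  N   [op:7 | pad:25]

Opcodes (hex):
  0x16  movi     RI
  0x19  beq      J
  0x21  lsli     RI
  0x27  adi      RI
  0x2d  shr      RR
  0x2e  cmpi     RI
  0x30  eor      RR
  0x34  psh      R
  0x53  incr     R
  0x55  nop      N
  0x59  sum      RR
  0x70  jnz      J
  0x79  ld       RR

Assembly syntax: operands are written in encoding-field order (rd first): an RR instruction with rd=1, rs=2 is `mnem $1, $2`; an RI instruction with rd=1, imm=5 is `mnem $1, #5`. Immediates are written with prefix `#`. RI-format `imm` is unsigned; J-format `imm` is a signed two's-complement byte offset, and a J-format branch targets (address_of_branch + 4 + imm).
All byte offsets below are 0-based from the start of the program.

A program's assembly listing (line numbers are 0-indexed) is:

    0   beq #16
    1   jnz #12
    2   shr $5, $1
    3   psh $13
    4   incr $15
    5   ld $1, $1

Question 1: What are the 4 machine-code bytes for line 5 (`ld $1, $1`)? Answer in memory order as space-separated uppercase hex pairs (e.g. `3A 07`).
F2 22 00 00

L5: ld op=0x79:7|rd=1:4|rs=1:4|pad=0:17 ⇒ 0xf2220000 ⇒ big f2 22 00 00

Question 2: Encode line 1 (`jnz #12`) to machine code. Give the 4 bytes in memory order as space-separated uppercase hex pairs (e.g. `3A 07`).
L1: jnz op=0x70:7|imm=12:25 ⇒ 0xe000000c ⇒ big e0 00 00 0c

E0 00 00 0C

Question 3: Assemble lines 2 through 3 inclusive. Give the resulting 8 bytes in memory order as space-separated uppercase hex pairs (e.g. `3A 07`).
L2: shr op=0x2d:7|rd=5:4|rs=1:4|pad=0:17 ⇒ 0x5aa20000 ⇒ big 5a a2 00 00
L3: psh op=0x34:7|rd=13:4|pad=0:21 ⇒ 0x69a00000 ⇒ big 69 a0 00 00

5A A2 00 00 69 A0 00 00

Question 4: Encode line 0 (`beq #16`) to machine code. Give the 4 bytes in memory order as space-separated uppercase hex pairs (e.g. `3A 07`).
32 00 00 10

0. beq fields op=0x19:7|imm=16:25 → word 32000010h → 32 00 00 10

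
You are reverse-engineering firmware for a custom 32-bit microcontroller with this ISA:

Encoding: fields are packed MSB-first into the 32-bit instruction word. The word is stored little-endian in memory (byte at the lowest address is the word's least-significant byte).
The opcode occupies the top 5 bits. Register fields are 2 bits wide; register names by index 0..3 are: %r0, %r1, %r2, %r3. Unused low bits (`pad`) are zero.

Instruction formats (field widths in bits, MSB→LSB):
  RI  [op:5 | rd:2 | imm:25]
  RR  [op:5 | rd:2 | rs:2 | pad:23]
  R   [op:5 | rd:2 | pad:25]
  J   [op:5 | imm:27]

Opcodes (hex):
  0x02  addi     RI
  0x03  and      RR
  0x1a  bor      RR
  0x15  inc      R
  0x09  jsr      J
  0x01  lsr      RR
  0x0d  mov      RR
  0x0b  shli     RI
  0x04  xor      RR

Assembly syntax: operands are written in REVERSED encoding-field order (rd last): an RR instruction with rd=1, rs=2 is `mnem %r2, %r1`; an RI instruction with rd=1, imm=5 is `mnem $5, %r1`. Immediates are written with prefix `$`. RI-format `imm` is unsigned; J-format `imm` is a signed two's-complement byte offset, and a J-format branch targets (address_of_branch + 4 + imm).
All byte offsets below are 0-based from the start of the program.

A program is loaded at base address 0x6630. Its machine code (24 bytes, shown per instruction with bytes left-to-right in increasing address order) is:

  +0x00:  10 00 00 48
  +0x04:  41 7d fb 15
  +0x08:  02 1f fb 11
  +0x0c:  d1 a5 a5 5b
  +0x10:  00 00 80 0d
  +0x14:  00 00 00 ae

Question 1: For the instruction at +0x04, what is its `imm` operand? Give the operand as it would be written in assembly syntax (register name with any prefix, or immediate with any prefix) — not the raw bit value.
off 0x04: read 41 7d fb 15 as little → 0x15fb7d41
  op=0x15fb7d41>>27=0x2 ⇒ addi (RI)
  [26:25] rd=2 = %r2
  [24:0] imm=33258817 = $33258817

$33258817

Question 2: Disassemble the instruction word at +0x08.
off 0x08: read 02 1f fb 11 as little → 0x11fb1f02
  opcode bits[31:27]=0x2: addi/RI
  rd: (w>>25)&0x3=0x0 → %r0
  imm: (w>>0)&0x1ffffff=0x1fb1f02 → $33234690

addi $33234690, %r0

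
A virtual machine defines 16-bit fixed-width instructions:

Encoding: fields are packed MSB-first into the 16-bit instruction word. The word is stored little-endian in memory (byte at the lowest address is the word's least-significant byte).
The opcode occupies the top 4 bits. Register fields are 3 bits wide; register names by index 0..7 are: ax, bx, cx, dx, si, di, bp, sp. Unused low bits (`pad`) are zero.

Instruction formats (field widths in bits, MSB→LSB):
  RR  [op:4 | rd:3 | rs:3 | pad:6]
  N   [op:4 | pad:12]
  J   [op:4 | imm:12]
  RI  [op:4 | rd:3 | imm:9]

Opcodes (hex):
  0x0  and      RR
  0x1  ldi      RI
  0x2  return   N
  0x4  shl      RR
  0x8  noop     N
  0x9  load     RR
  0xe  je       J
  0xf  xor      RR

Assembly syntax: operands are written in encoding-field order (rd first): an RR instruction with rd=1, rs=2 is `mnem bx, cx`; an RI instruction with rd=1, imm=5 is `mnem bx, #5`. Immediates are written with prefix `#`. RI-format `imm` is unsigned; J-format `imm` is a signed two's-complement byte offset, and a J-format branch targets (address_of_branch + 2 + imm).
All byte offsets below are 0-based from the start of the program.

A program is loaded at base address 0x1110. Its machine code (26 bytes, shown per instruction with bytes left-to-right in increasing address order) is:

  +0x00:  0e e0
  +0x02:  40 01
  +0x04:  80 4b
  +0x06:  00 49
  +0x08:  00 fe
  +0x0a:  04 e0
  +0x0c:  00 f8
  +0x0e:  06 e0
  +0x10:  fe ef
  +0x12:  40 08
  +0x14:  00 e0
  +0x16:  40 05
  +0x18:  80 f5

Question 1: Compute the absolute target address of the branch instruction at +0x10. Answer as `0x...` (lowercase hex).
off 0x10: read fe ef as little → 0xeffe
  top 4b → 0xe → je [J]
  imm@[11:0]=0xffe (s12→-2) ⇒ #-2
  target = base 0x1110 + off 0x10 + 2 + imm -2 = 0x1120

0x1120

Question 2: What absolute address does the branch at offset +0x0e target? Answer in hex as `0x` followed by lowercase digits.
0x1126

off 0x0e: read 06 e0 as little → 0xe006
  top 4b → 0xe → je [J]
  [11:0] imm=6 = #6
  target = base 0x1110 + off 0x0e + 2 + imm 6 = 0x1126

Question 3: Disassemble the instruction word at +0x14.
je #0

@+14  little-endian(00 e0) = 0xe000
  op=0xe000>>12=0xe ⇒ je (J)
  [11:0] imm=0 = #0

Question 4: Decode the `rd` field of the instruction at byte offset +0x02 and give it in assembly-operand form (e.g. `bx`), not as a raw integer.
ax

+0x02: 40 01 ⇒ word 0x0140 (little)
  top 4b → 0x0 → and [RR]
  rd@[11:9]=0x0 ⇒ ax
  rs@[8:6]=0x5 ⇒ di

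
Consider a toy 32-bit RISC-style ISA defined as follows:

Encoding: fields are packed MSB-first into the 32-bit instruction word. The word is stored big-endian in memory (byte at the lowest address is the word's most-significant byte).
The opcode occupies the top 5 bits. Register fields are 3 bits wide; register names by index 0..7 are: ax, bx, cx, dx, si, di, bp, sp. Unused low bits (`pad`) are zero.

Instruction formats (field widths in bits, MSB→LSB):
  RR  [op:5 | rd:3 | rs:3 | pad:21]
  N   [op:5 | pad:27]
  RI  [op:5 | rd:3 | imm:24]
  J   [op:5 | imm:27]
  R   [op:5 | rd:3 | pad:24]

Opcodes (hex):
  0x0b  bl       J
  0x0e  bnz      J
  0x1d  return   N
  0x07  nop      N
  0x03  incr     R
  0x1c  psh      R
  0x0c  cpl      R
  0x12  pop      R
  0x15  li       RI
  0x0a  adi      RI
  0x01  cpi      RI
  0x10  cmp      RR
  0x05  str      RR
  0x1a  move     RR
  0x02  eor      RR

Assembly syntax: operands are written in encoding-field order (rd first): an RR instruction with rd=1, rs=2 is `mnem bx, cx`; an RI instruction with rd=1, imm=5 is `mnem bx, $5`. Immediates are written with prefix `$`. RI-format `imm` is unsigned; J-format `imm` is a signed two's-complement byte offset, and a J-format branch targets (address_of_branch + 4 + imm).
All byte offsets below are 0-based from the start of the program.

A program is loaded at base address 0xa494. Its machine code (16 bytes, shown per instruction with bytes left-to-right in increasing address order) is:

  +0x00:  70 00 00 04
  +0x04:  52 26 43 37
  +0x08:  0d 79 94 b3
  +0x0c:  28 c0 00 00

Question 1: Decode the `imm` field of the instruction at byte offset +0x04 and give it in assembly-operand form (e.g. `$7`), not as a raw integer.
$2507575

+0x04: 52 26 43 37 ⇒ word 0x52264337 (big)
  op=0x52264337>>27=0xa ⇒ adi (RI)
  rd@[26:24]=0x2 ⇒ cx
  imm@[23:0]=0x264337 ⇒ $2507575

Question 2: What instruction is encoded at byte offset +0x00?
bnz $4

+0x00: 70 00 00 04 ⇒ word 0x70000004 (big)
  opcode bits[31:27]=0xe: bnz/J
  imm: (w>>0)&0x7ffffff=0x4 → $4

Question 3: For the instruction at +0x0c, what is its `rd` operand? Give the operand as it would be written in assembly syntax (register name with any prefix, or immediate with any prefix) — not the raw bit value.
ax

@+0c  big-endian(28 c0 00 00) = 0x28c00000
  opcode bits[31:27]=0x5: str/RR
  rd@[26:24]=0x0 ⇒ ax
  rs@[23:21]=0x6 ⇒ bp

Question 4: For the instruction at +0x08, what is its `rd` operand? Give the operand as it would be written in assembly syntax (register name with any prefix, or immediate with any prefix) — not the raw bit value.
off 0x08: read 0d 79 94 b3 as big → 0x0d7994b3
  op=0x0d7994b3>>27=0x1 ⇒ cpi (RI)
  [26:24] rd=5 = di
  [23:0] imm=7967923 = $7967923

di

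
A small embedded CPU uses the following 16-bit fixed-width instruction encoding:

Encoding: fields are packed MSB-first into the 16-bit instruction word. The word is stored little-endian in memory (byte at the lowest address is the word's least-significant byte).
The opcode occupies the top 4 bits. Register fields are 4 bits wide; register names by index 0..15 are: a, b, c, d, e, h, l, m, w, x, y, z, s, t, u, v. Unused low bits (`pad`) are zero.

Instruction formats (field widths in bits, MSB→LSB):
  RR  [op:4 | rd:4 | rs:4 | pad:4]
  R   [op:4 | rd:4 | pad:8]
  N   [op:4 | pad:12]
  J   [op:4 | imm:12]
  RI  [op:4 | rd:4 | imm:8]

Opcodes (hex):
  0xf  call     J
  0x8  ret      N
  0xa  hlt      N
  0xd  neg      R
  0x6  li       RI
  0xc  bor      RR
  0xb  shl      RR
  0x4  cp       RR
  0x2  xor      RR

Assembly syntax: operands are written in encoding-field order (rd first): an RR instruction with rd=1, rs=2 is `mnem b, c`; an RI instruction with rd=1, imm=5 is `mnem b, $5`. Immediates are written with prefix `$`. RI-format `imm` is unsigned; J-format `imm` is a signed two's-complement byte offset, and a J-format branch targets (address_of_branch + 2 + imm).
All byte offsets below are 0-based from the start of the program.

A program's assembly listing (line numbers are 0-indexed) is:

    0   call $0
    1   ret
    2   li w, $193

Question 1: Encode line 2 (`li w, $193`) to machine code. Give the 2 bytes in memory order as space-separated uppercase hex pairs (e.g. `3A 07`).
C1 68

L2: li op=0x6:4|rd=8:4|imm=193:8 ⇒ 0x68c1 ⇒ little c1 68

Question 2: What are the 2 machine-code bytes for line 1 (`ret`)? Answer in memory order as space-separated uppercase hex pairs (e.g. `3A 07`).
00 80

1. ret fields op=0x8:4|pad=0:12 → word 8000h → 00 80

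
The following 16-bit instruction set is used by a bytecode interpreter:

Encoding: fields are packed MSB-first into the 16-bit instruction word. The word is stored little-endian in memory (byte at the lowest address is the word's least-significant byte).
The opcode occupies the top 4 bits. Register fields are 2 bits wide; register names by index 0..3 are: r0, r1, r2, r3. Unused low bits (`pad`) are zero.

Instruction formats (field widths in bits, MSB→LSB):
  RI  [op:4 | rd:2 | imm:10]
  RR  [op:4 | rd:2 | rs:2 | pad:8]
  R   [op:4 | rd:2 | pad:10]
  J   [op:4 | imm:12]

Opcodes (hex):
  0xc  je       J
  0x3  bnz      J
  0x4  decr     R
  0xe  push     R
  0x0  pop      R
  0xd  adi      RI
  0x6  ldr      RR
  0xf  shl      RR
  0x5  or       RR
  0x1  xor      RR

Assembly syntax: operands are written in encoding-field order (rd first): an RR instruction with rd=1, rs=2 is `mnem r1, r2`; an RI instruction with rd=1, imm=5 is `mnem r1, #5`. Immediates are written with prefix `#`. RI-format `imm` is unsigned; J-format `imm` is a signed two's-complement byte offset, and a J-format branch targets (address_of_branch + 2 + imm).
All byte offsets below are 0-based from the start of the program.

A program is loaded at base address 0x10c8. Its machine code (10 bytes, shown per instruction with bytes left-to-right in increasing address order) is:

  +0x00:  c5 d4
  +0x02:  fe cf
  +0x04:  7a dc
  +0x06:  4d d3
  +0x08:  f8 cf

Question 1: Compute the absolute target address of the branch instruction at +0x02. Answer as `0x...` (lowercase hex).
0x10ca

+0x02: fe cf ⇒ word 0xcffe (little)
  op=0xcffe>>12=0xc ⇒ je (J)
  imm: (w>>0)&0xfff=0xffe (s12→-2) → #-2
  target = base 0x10c8 + off 0x02 + 2 + imm -2 = 0x10ca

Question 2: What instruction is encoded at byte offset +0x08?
off 0x08: read f8 cf as little → 0xcff8
  top 4b → 0xc → je [J]
  [11:0] imm=4088 (s12→-8) = #-8

je #-8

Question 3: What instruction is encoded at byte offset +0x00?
off 0x00: read c5 d4 as little → 0xd4c5
  op=0xd4c5>>12=0xd ⇒ adi (RI)
  [11:10] rd=1 = r1
  [9:0] imm=197 = #197

adi r1, #197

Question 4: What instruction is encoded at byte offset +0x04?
adi r3, #122

@+04  little-endian(7a dc) = 0xdc7a
  opcode bits[15:12]=0xd: adi/RI
  rd@[11:10]=0x3 ⇒ r3
  imm@[9:0]=0x7a ⇒ #122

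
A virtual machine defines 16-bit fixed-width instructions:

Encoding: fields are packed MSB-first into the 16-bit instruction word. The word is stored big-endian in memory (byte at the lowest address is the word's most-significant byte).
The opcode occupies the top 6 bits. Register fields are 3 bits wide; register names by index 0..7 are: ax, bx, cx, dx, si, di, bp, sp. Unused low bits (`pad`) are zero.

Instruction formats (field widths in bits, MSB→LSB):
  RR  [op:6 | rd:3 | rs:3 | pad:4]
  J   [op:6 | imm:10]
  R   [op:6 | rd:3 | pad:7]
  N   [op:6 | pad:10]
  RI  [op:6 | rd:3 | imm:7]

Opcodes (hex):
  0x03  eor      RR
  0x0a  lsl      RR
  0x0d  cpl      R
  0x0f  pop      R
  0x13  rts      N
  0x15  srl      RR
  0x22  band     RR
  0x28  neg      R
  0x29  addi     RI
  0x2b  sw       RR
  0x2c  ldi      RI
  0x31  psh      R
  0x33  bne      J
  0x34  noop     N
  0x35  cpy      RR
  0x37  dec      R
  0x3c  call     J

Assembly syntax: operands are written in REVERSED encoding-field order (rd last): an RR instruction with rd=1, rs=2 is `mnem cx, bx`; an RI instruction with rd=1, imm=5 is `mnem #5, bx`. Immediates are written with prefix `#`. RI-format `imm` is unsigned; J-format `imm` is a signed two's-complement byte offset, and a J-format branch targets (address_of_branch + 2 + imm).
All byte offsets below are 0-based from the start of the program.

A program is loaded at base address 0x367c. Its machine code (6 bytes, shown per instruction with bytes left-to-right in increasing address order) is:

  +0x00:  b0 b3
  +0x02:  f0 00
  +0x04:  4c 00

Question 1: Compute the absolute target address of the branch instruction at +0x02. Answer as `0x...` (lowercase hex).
+0x02: f0 00 ⇒ word 0xf000 (big)
  top 6b → 0x3c → call [J]
  [9:0] imm=0 = #0
  target = base 0x367c + off 0x02 + 2 + imm 0 = 0x3680

0x3680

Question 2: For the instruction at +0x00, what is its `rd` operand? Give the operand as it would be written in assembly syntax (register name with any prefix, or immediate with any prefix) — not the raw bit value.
bx

+0x00: b0 b3 ⇒ word 0xb0b3 (big)
  top 6b → 0x2c → ldi [RI]
  rd@[9:7]=0x1 ⇒ bx
  imm@[6:0]=0x33 ⇒ #51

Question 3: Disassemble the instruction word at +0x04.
rts

@+04  big-endian(4c 00) = 0x4c00
  opcode bits[15:10]=0x13: rts/N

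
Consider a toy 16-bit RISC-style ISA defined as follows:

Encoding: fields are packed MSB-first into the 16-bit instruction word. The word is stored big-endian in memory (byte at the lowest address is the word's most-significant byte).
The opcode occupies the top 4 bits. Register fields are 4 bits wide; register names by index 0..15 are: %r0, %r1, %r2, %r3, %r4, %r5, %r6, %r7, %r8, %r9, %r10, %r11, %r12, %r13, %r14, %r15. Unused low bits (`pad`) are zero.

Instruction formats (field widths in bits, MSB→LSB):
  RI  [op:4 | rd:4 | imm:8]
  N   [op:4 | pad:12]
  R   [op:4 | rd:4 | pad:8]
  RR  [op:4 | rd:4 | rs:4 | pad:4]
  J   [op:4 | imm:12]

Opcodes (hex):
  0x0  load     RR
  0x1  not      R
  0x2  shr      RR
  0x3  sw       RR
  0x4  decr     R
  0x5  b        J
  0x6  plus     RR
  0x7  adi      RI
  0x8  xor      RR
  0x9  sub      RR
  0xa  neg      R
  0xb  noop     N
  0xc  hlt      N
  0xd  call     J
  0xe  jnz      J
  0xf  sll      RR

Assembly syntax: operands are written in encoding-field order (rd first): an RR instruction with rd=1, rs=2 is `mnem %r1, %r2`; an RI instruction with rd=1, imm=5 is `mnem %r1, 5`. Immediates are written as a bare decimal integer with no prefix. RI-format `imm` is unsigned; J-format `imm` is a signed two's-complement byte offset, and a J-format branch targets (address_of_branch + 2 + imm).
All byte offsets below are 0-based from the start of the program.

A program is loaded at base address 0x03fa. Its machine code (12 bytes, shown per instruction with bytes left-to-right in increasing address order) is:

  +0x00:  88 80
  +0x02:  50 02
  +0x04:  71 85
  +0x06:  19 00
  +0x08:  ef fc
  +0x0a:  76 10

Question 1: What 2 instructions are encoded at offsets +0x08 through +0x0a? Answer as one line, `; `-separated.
[08] ef fc → 0xeffc
  opcode bits[15:12]=0xe: jnz/J
  [11:0] imm=4092 (s12→-4) = -4
[0a] 76 10 → 0x7610
  opcode bits[15:12]=0x7: adi/RI
  [11:8] rd=6 = %r6
  [7:0] imm=16 = 16

jnz -4; adi %r6, 16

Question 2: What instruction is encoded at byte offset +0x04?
adi %r1, 133

@+04  big-endian(71 85) = 0x7185
  top 4b → 0x7 → adi [RI]
  rd: (w>>8)&0xf=0x1 → %r1
  imm: (w>>0)&0xff=0x85 → 133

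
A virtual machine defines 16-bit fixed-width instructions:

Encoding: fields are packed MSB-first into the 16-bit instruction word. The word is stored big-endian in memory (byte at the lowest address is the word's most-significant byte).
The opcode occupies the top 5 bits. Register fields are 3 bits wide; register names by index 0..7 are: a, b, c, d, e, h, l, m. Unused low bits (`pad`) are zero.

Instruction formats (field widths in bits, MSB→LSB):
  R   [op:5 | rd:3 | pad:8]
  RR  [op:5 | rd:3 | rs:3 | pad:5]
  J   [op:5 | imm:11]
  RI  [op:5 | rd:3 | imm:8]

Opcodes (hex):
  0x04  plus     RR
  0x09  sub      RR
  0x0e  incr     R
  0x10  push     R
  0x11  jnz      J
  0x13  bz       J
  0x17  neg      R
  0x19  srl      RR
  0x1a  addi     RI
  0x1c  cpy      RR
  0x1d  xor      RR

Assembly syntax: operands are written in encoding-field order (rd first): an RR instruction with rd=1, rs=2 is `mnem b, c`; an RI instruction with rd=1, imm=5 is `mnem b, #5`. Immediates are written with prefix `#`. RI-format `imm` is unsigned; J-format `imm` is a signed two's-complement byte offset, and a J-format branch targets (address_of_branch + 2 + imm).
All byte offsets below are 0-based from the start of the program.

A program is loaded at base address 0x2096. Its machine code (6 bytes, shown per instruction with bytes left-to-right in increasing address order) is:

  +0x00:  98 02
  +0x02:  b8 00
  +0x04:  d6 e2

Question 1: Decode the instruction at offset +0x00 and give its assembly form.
+0x00: 98 02 ⇒ word 0x9802 (big)
  opcode bits[15:11]=0x13: bz/J
  [10:0] imm=2 = #2

bz #2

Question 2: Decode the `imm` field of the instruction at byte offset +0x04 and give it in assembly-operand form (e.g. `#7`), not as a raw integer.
@+04  big-endian(d6 e2) = 0xd6e2
  op=0xd6e2>>11=0x1a ⇒ addi (RI)
  rd@[10:8]=0x6 ⇒ l
  imm@[7:0]=0xe2 ⇒ #226

#226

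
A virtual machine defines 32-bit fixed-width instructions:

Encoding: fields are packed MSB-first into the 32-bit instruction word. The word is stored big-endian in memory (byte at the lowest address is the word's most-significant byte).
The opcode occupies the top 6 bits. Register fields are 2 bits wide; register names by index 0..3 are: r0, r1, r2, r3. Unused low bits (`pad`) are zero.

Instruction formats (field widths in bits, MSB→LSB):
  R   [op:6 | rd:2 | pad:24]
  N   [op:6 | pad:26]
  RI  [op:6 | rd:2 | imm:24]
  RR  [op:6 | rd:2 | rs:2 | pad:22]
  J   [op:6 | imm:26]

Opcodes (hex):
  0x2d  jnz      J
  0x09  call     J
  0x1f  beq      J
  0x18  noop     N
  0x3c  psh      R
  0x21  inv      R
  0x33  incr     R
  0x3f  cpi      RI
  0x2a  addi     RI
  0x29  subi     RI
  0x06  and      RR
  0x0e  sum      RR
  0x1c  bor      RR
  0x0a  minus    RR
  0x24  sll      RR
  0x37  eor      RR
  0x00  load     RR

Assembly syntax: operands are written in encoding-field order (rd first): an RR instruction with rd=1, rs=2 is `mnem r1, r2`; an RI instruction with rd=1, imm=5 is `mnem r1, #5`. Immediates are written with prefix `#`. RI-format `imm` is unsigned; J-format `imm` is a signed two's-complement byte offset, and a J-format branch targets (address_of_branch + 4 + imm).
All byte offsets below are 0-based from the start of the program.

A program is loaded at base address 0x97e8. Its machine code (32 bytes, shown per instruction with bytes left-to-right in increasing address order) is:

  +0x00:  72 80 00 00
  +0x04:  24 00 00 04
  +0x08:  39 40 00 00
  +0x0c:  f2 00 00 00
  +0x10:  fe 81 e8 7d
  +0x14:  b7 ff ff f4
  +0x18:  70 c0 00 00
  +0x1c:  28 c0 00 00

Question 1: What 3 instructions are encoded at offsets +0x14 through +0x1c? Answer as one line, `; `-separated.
+0x14: b7 ff ff f4 ⇒ word 0xb7fffff4 (big)
  opcode bits[31:26]=0x2d: jnz/J
  imm@[25:0]=0x3fffff4 (s26→-12) ⇒ #-12
+0x18: 70 c0 00 00 ⇒ word 0x70c00000 (big)
  opcode bits[31:26]=0x1c: bor/RR
  rd@[25:24]=0x0 ⇒ r0
  rs@[23:22]=0x3 ⇒ r3
+0x1c: 28 c0 00 00 ⇒ word 0x28c00000 (big)
  opcode bits[31:26]=0xa: minus/RR
  rd@[25:24]=0x0 ⇒ r0
  rs@[23:22]=0x3 ⇒ r3

jnz #-12; bor r0, r3; minus r0, r3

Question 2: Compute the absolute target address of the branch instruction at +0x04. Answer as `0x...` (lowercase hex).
off 0x04: read 24 00 00 04 as big → 0x24000004
  op=0x24000004>>26=0x9 ⇒ call (J)
  [25:0] imm=4 = #4
  target = base 0x97e8 + off 0x04 + 4 + imm 4 = 0x97f4

0x97f4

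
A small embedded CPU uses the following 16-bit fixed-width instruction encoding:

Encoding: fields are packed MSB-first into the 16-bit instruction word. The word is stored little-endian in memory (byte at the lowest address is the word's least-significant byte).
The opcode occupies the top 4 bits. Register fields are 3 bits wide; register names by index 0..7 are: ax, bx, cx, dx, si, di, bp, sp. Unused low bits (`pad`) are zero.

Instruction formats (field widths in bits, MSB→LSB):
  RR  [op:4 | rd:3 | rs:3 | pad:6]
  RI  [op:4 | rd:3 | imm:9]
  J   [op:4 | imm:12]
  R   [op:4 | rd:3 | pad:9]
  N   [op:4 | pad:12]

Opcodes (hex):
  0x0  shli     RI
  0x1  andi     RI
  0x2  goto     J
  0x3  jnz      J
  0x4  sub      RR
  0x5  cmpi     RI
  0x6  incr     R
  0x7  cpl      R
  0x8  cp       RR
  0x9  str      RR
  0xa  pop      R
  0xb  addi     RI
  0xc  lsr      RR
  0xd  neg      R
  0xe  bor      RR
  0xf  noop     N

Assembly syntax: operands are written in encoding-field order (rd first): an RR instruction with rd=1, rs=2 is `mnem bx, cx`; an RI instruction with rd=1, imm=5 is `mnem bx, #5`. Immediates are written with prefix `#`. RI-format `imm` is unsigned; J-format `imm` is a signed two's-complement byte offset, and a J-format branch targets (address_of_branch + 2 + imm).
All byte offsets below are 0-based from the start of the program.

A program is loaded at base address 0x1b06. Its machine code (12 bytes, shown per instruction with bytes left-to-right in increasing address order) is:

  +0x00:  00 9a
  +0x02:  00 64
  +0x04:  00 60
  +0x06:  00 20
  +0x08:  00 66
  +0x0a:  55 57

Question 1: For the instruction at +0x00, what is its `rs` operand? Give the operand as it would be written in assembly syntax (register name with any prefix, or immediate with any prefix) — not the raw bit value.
ax

+0x00: 00 9a ⇒ word 0x9a00 (little)
  opcode bits[15:12]=0x9: str/RR
  rd: (w>>9)&0x7=0x5 → di
  rs: (w>>6)&0x7=0x0 → ax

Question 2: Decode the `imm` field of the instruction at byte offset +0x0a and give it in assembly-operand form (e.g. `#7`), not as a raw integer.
#341

@+0a  little-endian(55 57) = 0x5755
  top 4b → 0x5 → cmpi [RI]
  rd@[11:9]=0x3 ⇒ dx
  imm@[8:0]=0x155 ⇒ #341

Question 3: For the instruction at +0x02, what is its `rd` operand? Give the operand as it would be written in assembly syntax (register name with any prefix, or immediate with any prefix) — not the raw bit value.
[02] 00 64 → 0x6400
  op=0x6400>>12=0x6 ⇒ incr (R)
  rd: (w>>9)&0x7=0x2 → cx

cx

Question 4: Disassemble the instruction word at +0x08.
incr dx

@+08  little-endian(00 66) = 0x6600
  opcode bits[15:12]=0x6: incr/R
  rd: (w>>9)&0x7=0x3 → dx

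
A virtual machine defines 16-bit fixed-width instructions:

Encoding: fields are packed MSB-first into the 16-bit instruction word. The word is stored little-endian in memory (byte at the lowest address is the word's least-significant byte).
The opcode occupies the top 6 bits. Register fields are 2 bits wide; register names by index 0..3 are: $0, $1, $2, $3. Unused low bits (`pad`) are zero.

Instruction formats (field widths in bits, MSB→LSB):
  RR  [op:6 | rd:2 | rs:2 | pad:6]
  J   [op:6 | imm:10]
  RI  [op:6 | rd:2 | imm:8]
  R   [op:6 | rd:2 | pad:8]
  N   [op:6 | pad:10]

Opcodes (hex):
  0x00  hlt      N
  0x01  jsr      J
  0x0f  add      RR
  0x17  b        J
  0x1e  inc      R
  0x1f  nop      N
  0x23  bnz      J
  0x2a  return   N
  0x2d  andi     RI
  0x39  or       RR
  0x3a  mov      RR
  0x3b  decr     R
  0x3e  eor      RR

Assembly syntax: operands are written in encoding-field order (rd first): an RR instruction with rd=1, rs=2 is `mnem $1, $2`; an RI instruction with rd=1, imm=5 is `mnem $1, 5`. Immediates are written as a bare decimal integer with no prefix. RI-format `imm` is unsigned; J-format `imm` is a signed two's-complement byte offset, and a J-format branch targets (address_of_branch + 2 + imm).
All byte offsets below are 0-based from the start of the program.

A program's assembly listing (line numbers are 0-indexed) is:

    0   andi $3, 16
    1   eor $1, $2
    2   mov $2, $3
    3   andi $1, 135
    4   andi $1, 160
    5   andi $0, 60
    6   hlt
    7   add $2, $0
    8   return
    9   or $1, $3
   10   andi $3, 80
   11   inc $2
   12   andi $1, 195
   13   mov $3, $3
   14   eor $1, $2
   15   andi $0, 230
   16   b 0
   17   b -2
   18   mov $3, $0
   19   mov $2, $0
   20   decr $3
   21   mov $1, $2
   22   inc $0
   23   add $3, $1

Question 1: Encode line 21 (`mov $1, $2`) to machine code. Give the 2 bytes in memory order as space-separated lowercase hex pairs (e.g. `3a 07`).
80 e9

L21: mov op=0x3a:6|rd=1:2|rs=2:2|pad=0:6 ⇒ 0xe980 ⇒ little 80 e9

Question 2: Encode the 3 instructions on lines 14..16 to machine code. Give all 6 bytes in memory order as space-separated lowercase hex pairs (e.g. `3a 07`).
80 f9 e6 b4 00 5c

14. eor fields op=0x3e:6|rd=1:2|rs=2:2|pad=0:6 → word f980h → 80 f9
15. andi fields op=0x2d:6|rd=0:2|imm=230:8 → word b4e6h → e6 b4
16. b fields op=0x17:6|imm=0:10 → word 5c00h → 00 5c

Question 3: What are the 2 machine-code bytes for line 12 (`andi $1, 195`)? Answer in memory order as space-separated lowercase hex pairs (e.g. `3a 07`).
c3 b5

L12: andi op=0x2d:6|rd=1:2|imm=195:8 ⇒ 0xb5c3 ⇒ little c3 b5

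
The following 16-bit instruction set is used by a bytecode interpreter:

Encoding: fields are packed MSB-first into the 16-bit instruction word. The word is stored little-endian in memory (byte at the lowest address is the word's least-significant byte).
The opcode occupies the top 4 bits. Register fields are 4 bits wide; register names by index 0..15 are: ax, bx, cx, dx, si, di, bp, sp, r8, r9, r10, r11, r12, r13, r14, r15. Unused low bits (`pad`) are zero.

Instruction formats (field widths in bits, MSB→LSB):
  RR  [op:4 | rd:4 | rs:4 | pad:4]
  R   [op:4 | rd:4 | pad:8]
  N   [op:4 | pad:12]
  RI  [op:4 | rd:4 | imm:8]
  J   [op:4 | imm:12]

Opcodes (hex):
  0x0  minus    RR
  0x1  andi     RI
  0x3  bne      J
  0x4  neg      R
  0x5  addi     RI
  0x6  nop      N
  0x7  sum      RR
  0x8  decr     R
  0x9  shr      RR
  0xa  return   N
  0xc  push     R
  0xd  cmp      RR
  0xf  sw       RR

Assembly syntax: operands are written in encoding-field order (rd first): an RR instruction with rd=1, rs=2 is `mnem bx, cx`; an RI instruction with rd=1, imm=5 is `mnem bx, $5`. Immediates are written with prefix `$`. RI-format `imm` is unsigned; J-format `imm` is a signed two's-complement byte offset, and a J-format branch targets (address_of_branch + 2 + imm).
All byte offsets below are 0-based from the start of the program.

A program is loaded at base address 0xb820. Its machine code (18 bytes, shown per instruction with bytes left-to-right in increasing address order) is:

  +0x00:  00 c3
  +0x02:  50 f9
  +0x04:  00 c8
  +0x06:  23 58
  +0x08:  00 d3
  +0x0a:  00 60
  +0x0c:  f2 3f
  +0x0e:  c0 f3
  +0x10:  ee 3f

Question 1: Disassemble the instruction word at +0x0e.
sw dx, r12

[0e] c0 f3 → 0xf3c0
  opcode bits[15:12]=0xf: sw/RR
  rd@[11:8]=0x3 ⇒ dx
  rs@[7:4]=0xc ⇒ r12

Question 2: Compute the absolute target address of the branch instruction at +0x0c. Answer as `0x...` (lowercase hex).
0xb820

+0x0c: f2 3f ⇒ word 0x3ff2 (little)
  opcode bits[15:12]=0x3: bne/J
  imm: (w>>0)&0xfff=0xff2 (s12→-14) → $-14
  target = base 0xb820 + off 0x0c + 2 + imm -14 = 0xb820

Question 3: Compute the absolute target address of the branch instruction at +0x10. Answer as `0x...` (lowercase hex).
0xb820

off 0x10: read ee 3f as little → 0x3fee
  opcode bits[15:12]=0x3: bne/J
  [11:0] imm=4078 (s12→-18) = $-18
  target = base 0xb820 + off 0x10 + 2 + imm -18 = 0xb820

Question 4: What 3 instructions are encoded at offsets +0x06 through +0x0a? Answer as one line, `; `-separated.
addi r8, $35; cmp dx, ax; nop

off 0x06: read 23 58 as little → 0x5823
  top 4b → 0x5 → addi [RI]
  rd: (w>>8)&0xf=0x8 → r8
  imm: (w>>0)&0xff=0x23 → $35
off 0x08: read 00 d3 as little → 0xd300
  top 4b → 0xd → cmp [RR]
  rd: (w>>8)&0xf=0x3 → dx
  rs: (w>>4)&0xf=0x0 → ax
off 0x0a: read 00 60 as little → 0x6000
  top 4b → 0x6 → nop [N]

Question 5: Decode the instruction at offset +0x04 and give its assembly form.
@+04  little-endian(00 c8) = 0xc800
  top 4b → 0xc → push [R]
  rd@[11:8]=0x8 ⇒ r8

push r8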